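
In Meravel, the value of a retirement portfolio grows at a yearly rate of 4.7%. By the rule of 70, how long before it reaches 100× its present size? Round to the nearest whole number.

Doubling time ≈ 70/4.7 = 14.89 years.
100× is log₂ 100 ≈ 6.64 doublings, so ≈ 6.64 × 14.89 = 99 years.

approximately 99 years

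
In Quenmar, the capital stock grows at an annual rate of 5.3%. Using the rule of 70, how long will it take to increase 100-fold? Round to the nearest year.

At 5.3% it doubles every 70/5.3 ≈ 13.21 years.
Reaching 100× takes log₂(100) ≈ 6.64 doublings.
6.64 × 13.21 ≈ 88 years.

88 years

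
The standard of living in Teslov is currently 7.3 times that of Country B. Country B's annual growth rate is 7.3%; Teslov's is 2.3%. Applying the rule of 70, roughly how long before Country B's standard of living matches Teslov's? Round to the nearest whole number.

Country B gains on Teslov at 7.3% − 2.3% = 5 points a year.
At that relative rate the gap halves every 70/5 ≈ 14.00 years.
A 7.3 times gap takes log₂(7.3) ≈ 2.87 halvings to close: 2.87 × 14.00 ≈ 40 years.

≈ 40 years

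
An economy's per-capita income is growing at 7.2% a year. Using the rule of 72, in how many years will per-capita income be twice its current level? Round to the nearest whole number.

approximately 10 years

Doubling time ≈ 72 / 7.2 = 10.00 years.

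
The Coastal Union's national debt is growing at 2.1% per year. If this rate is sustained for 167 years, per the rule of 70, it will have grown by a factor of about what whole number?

approximately 32 times

Doubling time ≈ 70/2.1 = 33.33 years.
167/33.33 ≈ 5 doublings, so about 2^5 = 32×.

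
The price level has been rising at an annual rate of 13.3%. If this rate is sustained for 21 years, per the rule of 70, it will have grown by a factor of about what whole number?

At 13.3% one doubling takes ≈ 5.26 years; 21 years is 4 of them, so ×16.

roughly 16 times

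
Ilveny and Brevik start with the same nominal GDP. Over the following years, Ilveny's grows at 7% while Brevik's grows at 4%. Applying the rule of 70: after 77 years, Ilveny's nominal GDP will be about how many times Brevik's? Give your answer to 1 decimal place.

approximately 9.8 times

Only the 3-point difference matters.
70/3 ≈ 23.33 years per doubling of the ratio; 77 years gives 3.30 doublings, so ≈ 9.8×.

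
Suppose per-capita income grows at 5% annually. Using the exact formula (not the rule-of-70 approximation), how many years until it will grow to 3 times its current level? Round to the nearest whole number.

23 years

t = ln(3) / ln(1 + 0.05) = 1.0986 / 0.048790 ≈ 22.52.
≈ 23 years.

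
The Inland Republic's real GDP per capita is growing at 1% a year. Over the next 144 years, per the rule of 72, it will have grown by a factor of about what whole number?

around 4 times

Doubling time ≈ 72/1 = 72.00 years.
144/72.00 ≈ 2 doublings, so about 2^2 = 4×.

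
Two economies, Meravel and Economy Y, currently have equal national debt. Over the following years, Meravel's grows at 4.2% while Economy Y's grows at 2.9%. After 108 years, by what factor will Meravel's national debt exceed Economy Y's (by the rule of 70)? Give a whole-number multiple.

≈ 4 times

Only the 1.3-point difference matters.
70/1.3 ≈ 53.85 years per doubling of the ratio; 108 years gives 2.01 doublings, so ≈ 4×.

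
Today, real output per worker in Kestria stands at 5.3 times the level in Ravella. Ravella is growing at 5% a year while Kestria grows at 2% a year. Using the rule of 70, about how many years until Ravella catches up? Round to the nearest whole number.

around 56 years

What matters is the difference: 3 pp.
Rule of 70 on the gap: the ratio halves every 70/3 ≈ 23.33 years.
A 5.3 times gap takes log₂(5.3) ≈ 2.41 halvings to close: 2.41 × 23.33 ≈ 56 years.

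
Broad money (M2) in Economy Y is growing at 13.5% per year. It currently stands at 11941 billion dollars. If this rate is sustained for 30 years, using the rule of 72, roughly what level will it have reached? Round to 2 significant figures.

590000 billion dollars

Doubling time ≈ 72/13.5 = 5.33 years.
30 years is 30/5.33 ≈ 5.63 doublings, a factor of 2^5.63 ≈ 49.52.
11941 × 49.52 ≈ 590000 billion dollars.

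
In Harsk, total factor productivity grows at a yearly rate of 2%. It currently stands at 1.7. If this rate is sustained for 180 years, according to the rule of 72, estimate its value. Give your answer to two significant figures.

54

Doubling time ≈ 72/2 = 36.00 years.
180 years is 180/36.00 ≈ 5.00 doublings, a factor of 2^5.00 ≈ 32.00.
1.7 × 32.00 ≈ 54.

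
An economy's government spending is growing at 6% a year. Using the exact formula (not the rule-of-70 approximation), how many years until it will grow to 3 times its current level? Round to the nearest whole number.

t = ln(3) / ln(1 + 0.06) = 1.0986 / 0.058269 ≈ 18.85.
≈ 19 years.

19 years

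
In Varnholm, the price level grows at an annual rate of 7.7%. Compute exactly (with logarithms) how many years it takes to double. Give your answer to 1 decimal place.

9.3 years

t = ln(2) / ln(1 + 0.077) = 0.6931 / 0.074179 ≈ 9.34.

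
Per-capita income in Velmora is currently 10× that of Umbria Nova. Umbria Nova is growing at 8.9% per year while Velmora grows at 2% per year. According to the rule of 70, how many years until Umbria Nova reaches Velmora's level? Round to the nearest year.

≈ 34 years

What matters is the difference: 6.9 pp.
Rule of 70 on the gap: the ratio halves every 70/6.9 ≈ 10.14 years.
A 10× gap takes log₂(10) ≈ 3.32 halvings to close: 3.32 × 10.14 ≈ 34 years.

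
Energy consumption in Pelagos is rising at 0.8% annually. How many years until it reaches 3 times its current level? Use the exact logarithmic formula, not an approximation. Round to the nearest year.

t = ln(3) / ln(1 + 0.008) = 1.0986 / 0.007968 ≈ 137.88.
≈ 138 years.

138 years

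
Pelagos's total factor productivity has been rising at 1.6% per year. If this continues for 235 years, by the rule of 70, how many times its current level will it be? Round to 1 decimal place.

41.4 times

Doubling time ≈ 70/1.6 = 43.75 years.
235 years / 43.75 ≈ 5.37 doublings → factor 2^5.37 ≈ 41.4.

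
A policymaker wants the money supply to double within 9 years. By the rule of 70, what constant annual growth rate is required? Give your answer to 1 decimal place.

70 / 9 ≈ 7.78, so about 7.8% a year.

≈ 7.8%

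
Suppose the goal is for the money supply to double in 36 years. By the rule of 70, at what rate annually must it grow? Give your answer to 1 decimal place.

roughly 1.9%

70 / 36 ≈ 1.94, so about 1.9% annually.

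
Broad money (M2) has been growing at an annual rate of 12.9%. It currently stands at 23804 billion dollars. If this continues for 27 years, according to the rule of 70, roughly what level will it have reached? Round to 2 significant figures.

about 750000 billion dollars

Doubling time ≈ 70/12.9 = 5.43 years.
27 years is 27/5.43 ≈ 4.97 doublings, a factor of 2^4.97 ≈ 31.34.
23804 × 31.34 ≈ 750000 billion dollars.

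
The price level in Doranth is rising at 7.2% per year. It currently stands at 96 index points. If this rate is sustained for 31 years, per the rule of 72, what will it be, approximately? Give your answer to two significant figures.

820 index points

Doubling time ≈ 72/7.2 = 10.00 years.
31 years is 31/10.00 ≈ 3.10 doublings, a factor of 2^3.10 ≈ 8.57.
96 × 8.57 ≈ 820 index points.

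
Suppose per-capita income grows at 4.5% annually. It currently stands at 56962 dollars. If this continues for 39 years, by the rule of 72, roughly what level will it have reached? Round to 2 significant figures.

It doubles every 72/4.5 ≈ 16.00 years, so 39 years is 2.44 doublings.
2^2.44 ≈ 5.43; 56962 × 5.43 ≈ 310000 dollars.

310000 dollars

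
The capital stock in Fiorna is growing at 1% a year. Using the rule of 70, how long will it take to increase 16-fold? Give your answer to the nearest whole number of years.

At 1% it doubles every 70/1 ≈ 70.00 years.
16× is 4 doublings, so 4 × 70.00 ≈ 280 years.

around 280 years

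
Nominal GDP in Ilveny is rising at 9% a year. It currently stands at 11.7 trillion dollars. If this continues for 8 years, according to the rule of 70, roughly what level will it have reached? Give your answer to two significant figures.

24 trillion dollars

Doubling time ≈ 70/9 = 7.78 years.
8 years is 8/7.78 ≈ 1.03 doublings, a factor of 2^1.03 ≈ 2.04.
11.7 × 2.04 ≈ 24 trillion dollars.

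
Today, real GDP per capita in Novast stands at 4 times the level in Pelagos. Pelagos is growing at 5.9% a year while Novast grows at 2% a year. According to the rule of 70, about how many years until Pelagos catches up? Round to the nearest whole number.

What matters is the difference: 3.9 pp.
Rule of 70 on the gap: the ratio halves every 70/3.9 ≈ 17.95 years.
A 4 times gap closes after 2 halvings: 2 × 17.95 ≈ 36 years.

approximately 36 years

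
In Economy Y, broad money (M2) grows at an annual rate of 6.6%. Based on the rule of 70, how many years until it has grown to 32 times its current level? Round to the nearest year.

around 53 years

Doubling time ≈ 70/6.6 = 10.61 years.
32 = 2^5, so 5 doublings → 53 years.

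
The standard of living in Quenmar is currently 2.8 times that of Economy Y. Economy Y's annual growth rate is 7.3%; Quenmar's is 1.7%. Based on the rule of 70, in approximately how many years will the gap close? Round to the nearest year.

Economy Y gains on Quenmar at 7.3% − 1.7% = 5.6 points a year.
At that relative rate the gap halves every 70/5.6 ≈ 12.50 years.
A 2.8 times gap takes log₂(2.8) ≈ 1.49 halvings to close: 1.49 × 12.50 ≈ 19 years.

roughly 19 years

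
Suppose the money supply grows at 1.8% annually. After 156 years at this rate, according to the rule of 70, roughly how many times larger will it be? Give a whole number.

roughly 16 times

Doubling time ≈ 70/1.8 = 38.89 years.
156/38.89 ≈ 4 doublings, so about 2^4 = 16×.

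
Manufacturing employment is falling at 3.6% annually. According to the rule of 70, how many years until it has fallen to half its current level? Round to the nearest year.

The rule works in reverse for decay: 70/3.6 ≈ 19.44 years to halve.

about 19 years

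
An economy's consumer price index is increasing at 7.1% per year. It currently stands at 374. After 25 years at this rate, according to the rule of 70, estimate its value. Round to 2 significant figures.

It doubles every 70/7.1 ≈ 9.86 years, so 25 years is 2.54 doublings.
2^2.54 ≈ 5.82; 374 × 5.82 ≈ 2200.

roughly 2200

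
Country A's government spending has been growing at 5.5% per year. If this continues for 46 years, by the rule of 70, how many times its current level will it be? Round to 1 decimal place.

≈ 12.2 times

Doubles every ≈ 12.73 years (70/5.5).
46 years is 3.61 doublings; 2^3.61 ≈ 12.2×.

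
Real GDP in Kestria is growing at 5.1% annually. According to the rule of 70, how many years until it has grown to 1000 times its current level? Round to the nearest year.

approximately 137 years

At 5.1% it doubles every 70/5.1 ≈ 13.73 years.
1000× is log₂ 1000 ≈ 9.97 doublings, so ≈ 9.97 × 13.73 = 137 years.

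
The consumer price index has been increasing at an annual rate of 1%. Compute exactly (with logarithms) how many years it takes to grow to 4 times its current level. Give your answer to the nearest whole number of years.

139 years

t = ln(4) / ln(1 + 0.01) = 1.3863 / 0.009950 ≈ 139.33.
≈ 139 years.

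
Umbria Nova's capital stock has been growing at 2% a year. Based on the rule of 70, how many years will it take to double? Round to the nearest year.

At 2%, doubling takes about 70/2 = 35.00 years.

around 35 years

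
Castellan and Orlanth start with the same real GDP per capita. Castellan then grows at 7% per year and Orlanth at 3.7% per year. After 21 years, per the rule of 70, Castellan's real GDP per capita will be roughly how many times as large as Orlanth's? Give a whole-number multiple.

Only the 3.3-point difference matters.
70/3.3 ≈ 21.21 years per doubling of the ratio; 21 years gives 0.99 doublings, so ≈ 2×.

around 2 times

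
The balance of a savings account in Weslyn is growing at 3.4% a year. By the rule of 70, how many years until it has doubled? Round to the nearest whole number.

At 3.4%, doubling takes about 70/3.4 = 20.59 years.

about 21 years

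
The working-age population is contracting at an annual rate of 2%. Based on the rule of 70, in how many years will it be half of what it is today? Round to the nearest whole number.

around 35 years

The rule works in reverse for decay: 70/2 ≈ 35.00 years to halve.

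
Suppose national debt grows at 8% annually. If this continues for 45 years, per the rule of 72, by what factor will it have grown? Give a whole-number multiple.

Doubling time ≈ 72/8 = 9.00 years.
45/9.00 ≈ 5 doublings, so about 2^5 = 32×.

32 times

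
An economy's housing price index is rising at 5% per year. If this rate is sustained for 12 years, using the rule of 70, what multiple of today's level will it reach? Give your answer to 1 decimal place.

roughly 1.8 times

Doubles every ≈ 14.00 years (70/5).
12 years is 0.86 doublings; 2^0.86 ≈ 1.8×.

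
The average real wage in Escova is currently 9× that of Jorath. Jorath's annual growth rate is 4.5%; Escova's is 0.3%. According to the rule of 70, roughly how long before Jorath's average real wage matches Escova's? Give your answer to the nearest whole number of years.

about 53 years

Jorath gains on Escova at 4.5% − 0.3% = 4.2 points a year.
At that relative rate the gap halves every 70/4.2 ≈ 16.67 years.
A 9× gap takes log₂(9) ≈ 3.17 halvings to close: 3.17 × 16.67 ≈ 53 years.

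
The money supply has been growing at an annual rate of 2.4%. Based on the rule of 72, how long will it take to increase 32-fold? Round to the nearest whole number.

about 150 years

One doubling takes 72/2.4 = 30.00 years.
32× is 5 doublings, so 5 × 30.00 ≈ 150 years.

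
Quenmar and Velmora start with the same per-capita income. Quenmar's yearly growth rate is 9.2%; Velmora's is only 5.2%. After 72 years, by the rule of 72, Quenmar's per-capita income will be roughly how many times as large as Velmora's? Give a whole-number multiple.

Quenmar pulls ahead at 4 pp per year, so the ratio doubles every 72/4 ≈ 18.00 years.
In 72 years that's 4.00 doublings: 2^4.00 ≈ 16.

roughly 16 times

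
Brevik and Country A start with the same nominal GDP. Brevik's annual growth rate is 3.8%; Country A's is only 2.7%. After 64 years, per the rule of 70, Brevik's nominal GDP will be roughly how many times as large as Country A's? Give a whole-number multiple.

Only the 1.1-point difference matters.
70/1.1 ≈ 63.64 years per doubling of the ratio; 64 years gives 1.01 doublings, so ≈ 2×.

about 2 times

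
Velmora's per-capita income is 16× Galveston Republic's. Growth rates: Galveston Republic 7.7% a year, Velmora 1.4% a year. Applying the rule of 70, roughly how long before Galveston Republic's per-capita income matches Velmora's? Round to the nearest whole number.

What matters is the difference: 6.3 pp.
Rule of 70 on the gap: the ratio halves every 70/6.3 ≈ 11.11 years.
A 16× gap closes after 4 halvings: 4 × 11.11 ≈ 44 years.

approximately 44 years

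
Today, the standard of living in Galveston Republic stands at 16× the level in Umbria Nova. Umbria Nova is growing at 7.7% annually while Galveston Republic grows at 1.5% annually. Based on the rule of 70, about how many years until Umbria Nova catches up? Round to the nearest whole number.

What matters is the difference: 6.2 pp.
Rule of 70 on the gap: the ratio halves every 70/6.2 ≈ 11.29 years.
A 16× gap closes after 4 halvings: 4 × 11.29 ≈ 45 years.

45 years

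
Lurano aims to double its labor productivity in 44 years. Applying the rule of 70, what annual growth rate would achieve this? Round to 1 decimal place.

roughly 1.6%

70 / 44 ≈ 1.59, so about 1.6% a year.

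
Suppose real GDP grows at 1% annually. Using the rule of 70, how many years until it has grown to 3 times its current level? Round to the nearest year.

One doubling takes 70/1 = 70.00 years.
3× is log₂ 3 ≈ 1.58 doublings, so ≈ 1.58 × 70.00 = 111 years.

about 111 years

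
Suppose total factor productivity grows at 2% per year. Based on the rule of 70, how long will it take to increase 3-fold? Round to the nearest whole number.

At 2% it doubles every 70/2 ≈ 35.00 years.
3× is log₂ 3 ≈ 1.58 doublings, so ≈ 1.58 × 35.00 = 55 years.

roughly 55 years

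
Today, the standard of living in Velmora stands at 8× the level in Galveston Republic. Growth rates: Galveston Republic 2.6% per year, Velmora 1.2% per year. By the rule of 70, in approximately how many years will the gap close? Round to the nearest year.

≈ 150 years

Galveston Republic gains on Velmora at 2.6% − 1.2% = 1.4 points a year.
At that relative rate the gap halves every 70/1.4 ≈ 50.00 years.
An 8× gap closes after 3 halvings: 3 × 50.00 ≈ 150 years.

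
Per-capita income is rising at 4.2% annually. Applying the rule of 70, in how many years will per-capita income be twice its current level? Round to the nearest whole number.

At 4.2%, doubling takes about 70/4.2 = 16.67 years.

roughly 17 years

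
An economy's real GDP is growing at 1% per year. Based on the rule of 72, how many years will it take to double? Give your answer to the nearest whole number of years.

At 1%, doubling takes about 72/1 = 72.00 years.

around 72 years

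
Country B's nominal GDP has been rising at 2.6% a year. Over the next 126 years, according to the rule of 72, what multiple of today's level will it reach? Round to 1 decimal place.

23.4 times

Doubles every ≈ 27.69 years (72/2.6).
126 years is 4.55 doublings; 2^4.55 ≈ 23.4×.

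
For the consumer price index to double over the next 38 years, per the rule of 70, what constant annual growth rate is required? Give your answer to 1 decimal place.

1.8%

70 / 38 ≈ 1.84, so about 1.8% annually.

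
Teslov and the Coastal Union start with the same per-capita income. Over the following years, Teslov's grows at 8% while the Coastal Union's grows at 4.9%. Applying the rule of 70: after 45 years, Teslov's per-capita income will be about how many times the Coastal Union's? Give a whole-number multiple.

roughly 4 times

Teslov pulls ahead at 3.1 pp per year, so the ratio doubles every 70/3.1 ≈ 22.58 years.
In 45 years that's 1.99 doublings: 2^1.99 ≈ 4.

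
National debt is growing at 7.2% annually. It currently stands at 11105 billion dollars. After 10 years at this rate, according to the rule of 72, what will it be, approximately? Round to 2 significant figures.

It doubles every 72/7.2 ≈ 10.00 years, so 10 years is 1.00 doublings.
2^1.00 ≈ 2.00; 11105 × 2.00 ≈ 22000 billion dollars.

about 22000 billion dollars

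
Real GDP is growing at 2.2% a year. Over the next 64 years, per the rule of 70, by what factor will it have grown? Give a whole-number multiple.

≈ 4 times

At 2.2% one doubling takes ≈ 31.82 years; 64 years is 2 of them, so ×4.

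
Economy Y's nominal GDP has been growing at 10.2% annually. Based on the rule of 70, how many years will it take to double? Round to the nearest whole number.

roughly 7 years

70/10.2 ≈ 6.86, so it doubles roughly every 7 years.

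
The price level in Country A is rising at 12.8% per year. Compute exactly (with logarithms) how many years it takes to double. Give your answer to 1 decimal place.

t = ln(2) / ln(1 + 0.128) = 0.6931 / 0.120446 ≈ 5.75.

5.8 years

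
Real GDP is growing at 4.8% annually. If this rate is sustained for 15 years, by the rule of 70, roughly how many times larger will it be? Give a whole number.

2 times

70/4.8 ≈ 14.58 years per doubling.
15 years fits 1 doubling: 2^1 = 2.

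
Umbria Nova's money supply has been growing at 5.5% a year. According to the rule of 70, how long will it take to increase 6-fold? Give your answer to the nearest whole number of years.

about 33 years

One doubling takes 70/5.5 = 12.73 years.
6× is log₂ 6 ≈ 2.58 doublings, so ≈ 2.58 × 12.73 = 33 years.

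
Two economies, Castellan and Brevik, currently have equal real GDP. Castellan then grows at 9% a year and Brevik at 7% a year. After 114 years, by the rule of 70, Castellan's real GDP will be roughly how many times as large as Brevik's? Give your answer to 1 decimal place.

Only the 2-point difference matters.
70/2 ≈ 35.00 years per doubling of the ratio; 114 years gives 3.26 doublings, so ≈ 9.6×.

roughly 9.6 times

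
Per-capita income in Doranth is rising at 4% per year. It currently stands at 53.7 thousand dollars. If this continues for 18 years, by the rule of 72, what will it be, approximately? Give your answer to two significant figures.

It doubles every 72/4 ≈ 18.00 years, so 18 years is 1.00 doublings.
2^1.00 ≈ 2.00; 53.7 × 2.00 ≈ 110 thousand dollars.

roughly 110 thousand dollars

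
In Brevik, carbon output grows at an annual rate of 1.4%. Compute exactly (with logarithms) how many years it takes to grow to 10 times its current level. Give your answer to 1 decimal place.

t = ln(10) / ln(1 + 0.014) = 2.3026 / 0.013903 ≈ 165.62.

165.6 years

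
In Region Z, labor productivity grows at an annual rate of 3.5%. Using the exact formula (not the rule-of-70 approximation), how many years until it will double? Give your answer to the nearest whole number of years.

t = ln(2) / ln(1 + 0.035) = 0.6931 / 0.034401 ≈ 20.15.
≈ 20 years.

20 years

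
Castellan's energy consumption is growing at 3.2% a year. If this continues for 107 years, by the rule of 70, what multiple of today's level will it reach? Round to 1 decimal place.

Doubling time ≈ 70/3.2 = 21.88 years.
107 years / 21.88 ≈ 4.89 doublings → factor 2^4.89 ≈ 29.7.

about 29.7 times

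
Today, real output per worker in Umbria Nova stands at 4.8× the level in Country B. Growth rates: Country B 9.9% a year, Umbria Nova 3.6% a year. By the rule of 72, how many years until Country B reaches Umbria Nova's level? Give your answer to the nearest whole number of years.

Country B gains on Umbria Nova at 9.9% − 3.6% = 6.3 points a year.
At that relative rate the gap halves every 72/6.3 ≈ 11.43 years.
A 4.8× gap takes log₂(4.8) ≈ 2.26 halvings to close: 2.26 × 11.43 ≈ 26 years.

roughly 26 years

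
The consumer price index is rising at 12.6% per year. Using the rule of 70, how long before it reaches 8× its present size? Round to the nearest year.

At 12.6% it doubles every 70/12.6 ≈ 5.56 years.
Getting to 8× needs 3 doublings: 3 × 5.56 ≈ 17 years.

about 17 years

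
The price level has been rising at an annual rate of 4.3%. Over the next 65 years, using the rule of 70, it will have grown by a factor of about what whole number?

16 times

Doubling time ≈ 70/4.3 = 16.28 years.
65/16.28 ≈ 4 doublings, so about 2^4 = 16×.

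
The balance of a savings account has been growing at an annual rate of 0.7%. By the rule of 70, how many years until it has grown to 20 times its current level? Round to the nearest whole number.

around 432 years

At 0.7% it doubles every 70/0.7 ≈ 100.00 years.
Reaching 20× takes log₂(20) ≈ 4.32 doublings.
4.32 × 100.00 ≈ 432 years.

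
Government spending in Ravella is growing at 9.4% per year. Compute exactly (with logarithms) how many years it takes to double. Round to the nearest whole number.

t = ln(2) / ln(1 + 0.094) = 0.6931 / 0.089841 ≈ 7.71.
≈ 8 years.

8 years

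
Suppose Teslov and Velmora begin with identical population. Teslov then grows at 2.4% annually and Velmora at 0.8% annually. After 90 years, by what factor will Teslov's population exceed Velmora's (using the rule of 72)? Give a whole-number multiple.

approximately 4 times

Teslov pulls ahead at 1.6 pp per year, so the ratio doubles every 72/1.6 ≈ 45.00 years.
In 90 years that's 2.00 doublings: 2^2.00 ≈ 4.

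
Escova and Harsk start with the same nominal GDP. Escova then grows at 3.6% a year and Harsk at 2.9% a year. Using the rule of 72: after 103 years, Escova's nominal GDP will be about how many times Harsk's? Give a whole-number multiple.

Rate gap = 3.6% − 2.9% = 0.7 points.
The ratio doubles every 72/0.7 ≈ 102.86 years.
103/102.86 ≈ 1.00 doublings → ratio ≈ 2^1.00 ≈ 2.

about 2 times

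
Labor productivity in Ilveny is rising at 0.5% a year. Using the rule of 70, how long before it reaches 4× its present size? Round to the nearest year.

Doubling time ≈ 70/0.5 = 140.00 years.
4× is 2 doublings, so 2 × 140.00 ≈ 280 years.

280 years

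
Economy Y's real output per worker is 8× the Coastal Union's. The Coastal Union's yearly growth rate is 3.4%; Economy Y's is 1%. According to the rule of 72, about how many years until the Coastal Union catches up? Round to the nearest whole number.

What matters is the difference: 2.4 pp.
Rule of 72 on the gap: the ratio halves every 72/2.4 ≈ 30.00 years.
An 8× gap closes after 3 halvings: 3 × 30.00 ≈ 90 years.

90 years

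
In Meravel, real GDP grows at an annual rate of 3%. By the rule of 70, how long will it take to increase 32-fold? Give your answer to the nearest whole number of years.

about 117 years

One doubling takes 70/3 = 23.33 years.
32 = 2^5, so 5 doublings → 117 years.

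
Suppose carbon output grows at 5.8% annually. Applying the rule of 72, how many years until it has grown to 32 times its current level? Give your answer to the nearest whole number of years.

Doubling time ≈ 72/5.8 = 12.41 years.
Getting to 32× needs 5 doublings: 5 × 12.41 ≈ 62 years.

around 62 years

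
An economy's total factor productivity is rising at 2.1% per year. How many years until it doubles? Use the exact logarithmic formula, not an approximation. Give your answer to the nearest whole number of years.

33 years

t = ln(2) / ln(1 + 0.021) = 0.6931 / 0.020783 ≈ 33.35.
≈ 33 years.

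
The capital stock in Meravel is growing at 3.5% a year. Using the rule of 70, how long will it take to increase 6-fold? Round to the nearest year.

At 3.5% it doubles every 70/3.5 ≈ 20.00 years.
Reaching 6× takes log₂(6) ≈ 2.58 doublings.
2.58 × 20.00 ≈ 52 years.

roughly 52 years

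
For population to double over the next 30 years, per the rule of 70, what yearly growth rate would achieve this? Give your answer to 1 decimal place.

approximately 2.3%

70 / 30 ≈ 2.33, so about 2.3% per year.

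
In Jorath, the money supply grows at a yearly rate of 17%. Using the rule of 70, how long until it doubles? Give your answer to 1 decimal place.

Doubling time ≈ 70 / 17 = 4.12 years.

roughly 4.1 years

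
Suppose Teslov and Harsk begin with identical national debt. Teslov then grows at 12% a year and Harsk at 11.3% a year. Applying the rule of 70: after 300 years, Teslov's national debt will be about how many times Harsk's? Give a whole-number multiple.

Rate gap = 12% − 11.3% = 0.7 points.
The ratio doubles every 70/0.7 ≈ 100.00 years.
300/100.00 ≈ 3.00 doublings → ratio ≈ 2^3.00 ≈ 8.

8 times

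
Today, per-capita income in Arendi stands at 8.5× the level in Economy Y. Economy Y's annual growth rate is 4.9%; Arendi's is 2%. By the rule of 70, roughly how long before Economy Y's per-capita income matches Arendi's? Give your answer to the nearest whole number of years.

Economy Y gains on Arendi at 4.9% − 2% = 2.9 points a year.
At that relative rate the gap halves every 70/2.9 ≈ 24.14 years.
An 8.5× gap takes log₂(8.5) ≈ 3.09 halvings to close: 3.09 × 24.14 ≈ 75 years.

around 75 years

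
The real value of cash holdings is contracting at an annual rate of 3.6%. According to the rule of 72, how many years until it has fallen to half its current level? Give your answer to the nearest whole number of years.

approximately 20 years

The rule works in reverse for decay: 72/3.6 ≈ 20.00 years to halve.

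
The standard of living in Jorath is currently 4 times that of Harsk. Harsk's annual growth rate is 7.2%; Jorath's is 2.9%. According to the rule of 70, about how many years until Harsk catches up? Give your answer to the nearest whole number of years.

approximately 33 years

What matters is the difference: 4.3 pp.
Rule of 70 on the gap: the ratio halves every 70/4.3 ≈ 16.28 years.
A 4 times gap closes after 2 halvings: 2 × 16.28 ≈ 33 years.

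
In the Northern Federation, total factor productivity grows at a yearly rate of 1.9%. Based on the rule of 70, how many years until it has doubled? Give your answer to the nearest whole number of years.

37 years

Doubling time ≈ 70 / 1.9 = 36.84 years.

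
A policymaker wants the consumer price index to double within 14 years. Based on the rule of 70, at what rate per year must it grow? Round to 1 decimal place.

about 5.0%

70 / 14 ≈ 5.00, so about 5.0% per year.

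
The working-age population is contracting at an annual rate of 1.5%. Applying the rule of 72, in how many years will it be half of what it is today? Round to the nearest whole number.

The rule works in reverse for decay: 72/1.5 ≈ 48.00 years to halve.

approximately 48 years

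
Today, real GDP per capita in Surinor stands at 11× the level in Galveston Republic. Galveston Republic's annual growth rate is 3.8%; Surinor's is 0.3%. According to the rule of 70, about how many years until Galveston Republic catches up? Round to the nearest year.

≈ 69 years

What matters is the difference: 3.5 pp.
Rule of 70 on the gap: the ratio halves every 70/3.5 ≈ 20.00 years.
An 11× gap takes log₂(11) ≈ 3.46 halvings to close: 3.46 × 20.00 ≈ 69 years.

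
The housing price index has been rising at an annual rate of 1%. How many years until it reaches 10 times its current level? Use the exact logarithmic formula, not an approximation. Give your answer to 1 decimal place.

231.4 years

t = ln(10) / ln(1 + 0.01) = 2.3026 / 0.009950 ≈ 231.42.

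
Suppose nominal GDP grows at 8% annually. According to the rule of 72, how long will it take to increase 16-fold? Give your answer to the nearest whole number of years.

approximately 36 years

Doubling time ≈ 72/8 = 9.00 years.
16× is 4 doublings, so 4 × 9.00 ≈ 36 years.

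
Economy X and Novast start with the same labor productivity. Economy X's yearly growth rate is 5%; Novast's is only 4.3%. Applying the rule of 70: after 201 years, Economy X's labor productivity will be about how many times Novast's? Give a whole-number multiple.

around 4 times

Rate gap = 5% − 4.3% = 0.7 points.
The ratio doubles every 70/0.7 ≈ 100.00 years.
201/100.00 ≈ 2.01 doublings → ratio ≈ 2^2.01 ≈ 4.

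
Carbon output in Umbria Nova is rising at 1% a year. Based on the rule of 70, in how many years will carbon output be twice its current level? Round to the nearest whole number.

70/1 ≈ 70.00, so it doubles roughly every 70 years.

approximately 70 years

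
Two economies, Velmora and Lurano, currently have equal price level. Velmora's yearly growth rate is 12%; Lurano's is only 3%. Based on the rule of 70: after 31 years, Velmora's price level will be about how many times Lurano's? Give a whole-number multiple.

≈ 16 times

Rate gap = 12% − 3% = 9 points.
The ratio doubles every 70/9 ≈ 7.78 years.
31/7.78 ≈ 3.98 doublings → ratio ≈ 2^3.98 ≈ 16.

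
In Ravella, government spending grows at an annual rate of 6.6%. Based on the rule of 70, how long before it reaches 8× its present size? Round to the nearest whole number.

One doubling takes 70/6.6 = 10.61 years.
8 = 2^3, so 3 doublings → 32 years.

≈ 32 years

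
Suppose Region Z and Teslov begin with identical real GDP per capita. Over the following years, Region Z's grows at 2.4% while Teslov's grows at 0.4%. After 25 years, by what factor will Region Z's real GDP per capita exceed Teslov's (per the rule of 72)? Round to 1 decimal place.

about 1.6 times

Rate gap = 2.4% − 0.4% = 2 points.
The ratio doubles every 72/2 ≈ 36.00 years.
25/36.00 ≈ 0.69 doublings → ratio ≈ 2^0.69 ≈ 1.6.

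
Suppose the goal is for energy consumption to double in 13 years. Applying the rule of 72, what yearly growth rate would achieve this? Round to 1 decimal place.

72 / 13 ≈ 5.54, so about 5.5% per year.

approximately 5.5%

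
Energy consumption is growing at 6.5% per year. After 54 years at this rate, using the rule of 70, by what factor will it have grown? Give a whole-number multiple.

Doubling time ≈ 70/6.5 = 10.77 years.
54/10.77 ≈ 5 doublings, so about 2^5 = 32×.

approximately 32 times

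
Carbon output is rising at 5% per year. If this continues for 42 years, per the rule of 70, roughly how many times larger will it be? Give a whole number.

At 5% one doubling takes ≈ 14.00 years; 42 years is 3 of them, so ×8.

approximately 8 times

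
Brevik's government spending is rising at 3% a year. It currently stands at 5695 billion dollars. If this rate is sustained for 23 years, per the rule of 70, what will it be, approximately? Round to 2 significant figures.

It doubles every 70/3 ≈ 23.33 years, so 23 years is 0.99 doublings.
2^0.99 ≈ 1.99; 5695 × 1.99 ≈ 11000 billion dollars.

≈ 11000 billion dollars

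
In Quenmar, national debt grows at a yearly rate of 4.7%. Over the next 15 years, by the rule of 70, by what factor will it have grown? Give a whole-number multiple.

approximately 2 times

Doubling time ≈ 70/4.7 = 14.89 years.
15/14.89 ≈ 1 doubling, so about 2^1 = 2×.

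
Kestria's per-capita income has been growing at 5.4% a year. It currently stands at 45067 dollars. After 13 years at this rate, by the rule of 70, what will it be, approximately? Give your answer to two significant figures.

around 90000 dollars

Doubling time ≈ 70/5.4 = 12.96 years.
13 years is 13/12.96 ≈ 1.00 doublings, a factor of 2^1.00 ≈ 2.00.
45067 × 2.00 ≈ 90000 dollars.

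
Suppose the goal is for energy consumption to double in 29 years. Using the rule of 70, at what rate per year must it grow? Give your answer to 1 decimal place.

≈ 2.4%

70 / 29 ≈ 2.41, so about 2.4% per year.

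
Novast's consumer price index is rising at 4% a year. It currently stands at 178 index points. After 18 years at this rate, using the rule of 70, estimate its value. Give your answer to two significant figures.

approximately 360 index points

It doubles every 70/4 ≈ 17.50 years, so 18 years is 1.03 doublings.
2^1.03 ≈ 2.04; 178 × 2.04 ≈ 360 index points.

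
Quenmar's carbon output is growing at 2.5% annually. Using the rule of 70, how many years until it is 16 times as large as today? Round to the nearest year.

At 2.5% it doubles every 70/2.5 ≈ 28.00 years.
Getting to 16× needs 4 doublings: 4 × 28.00 ≈ 112 years.

≈ 112 years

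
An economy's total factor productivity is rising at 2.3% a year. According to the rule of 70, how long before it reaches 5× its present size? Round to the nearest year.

Doubling time ≈ 70/2.3 = 30.43 years.
Reaching 5× takes log₂(5) ≈ 2.32 doublings.
2.32 × 30.43 ≈ 71 years.

roughly 71 years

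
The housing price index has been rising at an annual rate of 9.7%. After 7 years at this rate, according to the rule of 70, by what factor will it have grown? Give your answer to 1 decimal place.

Doubling time ≈ 70/9.7 = 7.22 years.
7 years / 7.22 ≈ 0.97 doublings → factor 2^0.97 ≈ 2.0.

around 2.0 times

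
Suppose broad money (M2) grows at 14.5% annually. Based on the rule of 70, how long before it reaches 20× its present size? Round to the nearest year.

Doubling time ≈ 70/14.5 = 4.83 years.
20× is log₂ 20 ≈ 4.32 doublings, so ≈ 4.32 × 4.83 = 21 years.

about 21 years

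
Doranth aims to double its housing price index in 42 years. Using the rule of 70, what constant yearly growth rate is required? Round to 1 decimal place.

70 / 42 ≈ 1.67, so about 1.7% per year.

around 1.7% per year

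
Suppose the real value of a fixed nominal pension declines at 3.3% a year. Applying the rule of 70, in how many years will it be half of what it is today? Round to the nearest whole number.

Halving time ≈ 70 / 3.3 = 21.21 → 21 years.

roughly 21 years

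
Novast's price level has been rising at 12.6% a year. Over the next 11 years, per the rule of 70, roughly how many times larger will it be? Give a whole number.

At 12.6% one doubling takes ≈ 5.56 years; 11 years is 2 of them, so ×4.

about 4 times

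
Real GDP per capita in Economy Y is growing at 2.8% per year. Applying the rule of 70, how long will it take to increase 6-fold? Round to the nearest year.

roughly 65 years

At 2.8% it doubles every 70/2.8 ≈ 25.00 years.
6× is log₂ 6 ≈ 2.58 doublings, so ≈ 2.58 × 25.00 = 65 years.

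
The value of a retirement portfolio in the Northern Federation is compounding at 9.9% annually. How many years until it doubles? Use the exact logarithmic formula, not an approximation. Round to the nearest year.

t = ln(2) / ln(1 + 0.099) = 0.6931 / 0.094401 ≈ 7.34.
≈ 7 years.

7 years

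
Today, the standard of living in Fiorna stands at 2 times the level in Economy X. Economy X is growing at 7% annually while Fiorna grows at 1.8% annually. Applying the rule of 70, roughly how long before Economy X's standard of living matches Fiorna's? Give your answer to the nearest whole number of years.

Economy X gains on Fiorna at 7% − 1.8% = 5.2 points a year.
At that relative rate the gap halves every 70/5.2 ≈ 13.46 years.
A 2 times gap closes after 1 halving: 1 × 13.46 ≈ 13 years.

roughly 13 years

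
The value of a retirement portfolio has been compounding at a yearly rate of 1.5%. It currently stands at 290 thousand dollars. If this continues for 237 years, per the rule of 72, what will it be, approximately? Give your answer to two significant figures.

around 8900 thousand dollars

Doubling time ≈ 72/1.5 = 48.00 years.
237 years is 237/48.00 ≈ 4.94 doublings, a factor of 2^4.94 ≈ 30.70.
290 × 30.70 ≈ 8900 thousand dollars.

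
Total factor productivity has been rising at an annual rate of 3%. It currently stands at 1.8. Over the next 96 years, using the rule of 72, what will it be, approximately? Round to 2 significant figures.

about 29

Doubling time ≈ 72/3 = 24.00 years.
96 years is 96/24.00 ≈ 4.00 doublings, a factor of 2^4.00 ≈ 16.00.
1.8 × 16.00 ≈ 29.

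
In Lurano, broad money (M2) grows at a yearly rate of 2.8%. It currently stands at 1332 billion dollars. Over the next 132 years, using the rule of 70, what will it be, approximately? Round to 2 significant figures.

≈ 52000 billion dollars

Doubling time ≈ 70/2.8 = 25.00 years.
132 years is 132/25.00 ≈ 5.28 doublings, a factor of 2^5.28 ≈ 38.85.
1332 × 38.85 ≈ 52000 billion dollars.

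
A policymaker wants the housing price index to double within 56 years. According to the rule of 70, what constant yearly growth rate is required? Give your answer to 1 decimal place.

70 / 56 ≈ 1.25, so about 1.3% per year.

1.3%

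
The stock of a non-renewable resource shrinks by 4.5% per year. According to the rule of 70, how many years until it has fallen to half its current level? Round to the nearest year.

around 16 years

Falling at 4.5%, it halves about every 70/4.5 = 15.56 years.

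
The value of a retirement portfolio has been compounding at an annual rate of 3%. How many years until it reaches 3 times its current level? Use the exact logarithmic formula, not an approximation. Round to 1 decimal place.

t = ln(3) / ln(1 + 0.03) = 1.0986 / 0.029559 ≈ 37.17.

37.2 years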